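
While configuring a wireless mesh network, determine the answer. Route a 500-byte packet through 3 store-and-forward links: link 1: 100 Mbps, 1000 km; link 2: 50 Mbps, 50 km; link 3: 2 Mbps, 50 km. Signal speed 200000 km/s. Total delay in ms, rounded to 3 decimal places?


Packet = 500 bytes = 4000 bits. Store-and-forward: sum (t_trans + t_prop) per link.
Link 1: t_trans = 4000/(100*10^6) s = 0.0400 ms; t_prop = 1000/200000 s = 5.0000 ms; subtotal = 5.0400 ms
Link 2: t_trans = 4000/(50*10^6) s = 0.0800 ms; t_prop = 50/200000 s = 0.2500 ms; subtotal = 0.3300 ms
Link 3: t_trans = 4000/(2*10^6) s = 2.0000 ms; t_prop = 50/200000 s = 0.2500 ms; subtotal = 2.2500 ms
End-to-end = 5.0400 + 0.3300 + 2.2500 = 7.6200 ms -> 7.620 ms (3 dp)

7.620


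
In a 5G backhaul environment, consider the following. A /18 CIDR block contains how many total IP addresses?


Given: CIDR prefix /18
Host bits = 32 - 18 = 14
Total addresses = 2^14 = 16384

16384


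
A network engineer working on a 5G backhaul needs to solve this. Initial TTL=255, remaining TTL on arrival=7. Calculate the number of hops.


Given: initial TTL = 255, received TTL = 7
Hops = initial TTL - received TTL
Hops = 255 - 7 = 248

248


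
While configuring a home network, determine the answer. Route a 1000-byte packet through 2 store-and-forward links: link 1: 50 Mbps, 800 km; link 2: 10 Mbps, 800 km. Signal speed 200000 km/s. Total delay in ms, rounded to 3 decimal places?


Packet = 1000 bytes = 8000 bits. Store-and-forward: sum (t_trans + t_prop) per link.
Link 1: t_trans = 8000/(50*10^6) s = 0.1600 ms; t_prop = 800/200000 s = 4.0000 ms; subtotal = 4.1600 ms
Link 2: t_trans = 8000/(10*10^6) s = 0.8000 ms; t_prop = 800/200000 s = 4.0000 ms; subtotal = 4.8000 ms
End-to-end = 4.1600 + 4.8000 = 8.9600 ms -> 8.960 ms (3 dp)

8.960


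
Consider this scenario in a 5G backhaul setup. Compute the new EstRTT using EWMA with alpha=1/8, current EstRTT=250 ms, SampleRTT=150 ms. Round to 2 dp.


Given: EstRTT = 250 ms, SampleRTT = 150 ms, alpha = 1/8
New EstRTT = (1 - alpha) * EstRTT + alpha * SampleRTT
(7/8) * 250 = 218.75
(1/8) * 150 = 18.75
New EstRTT = 218.75 + 18.75 = 237.5 ms -> 237.50 ms (2 dp)

237.50


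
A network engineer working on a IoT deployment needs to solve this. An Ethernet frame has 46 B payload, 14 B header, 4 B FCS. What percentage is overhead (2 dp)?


Given: payload = 46 B, header = 14 B, trailer = 4 B
Overhead bytes = header + trailer = 14 + 4 = 18
Total frame = payload + overhead = 46 + 18 = 64
Overhead % = 18 / 64 * 100 = 28.1250% -> 28.13% (2 dp)

28.13


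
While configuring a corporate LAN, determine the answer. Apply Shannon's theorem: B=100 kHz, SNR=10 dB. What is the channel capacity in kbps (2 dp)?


Given: B = 100 kHz, SNR = 10 dB
SNR linear = 10^(10/10) = 10
1 + SNR = 11
log2(11) = 3.4594316186
C = 100 * 1000 * 3.4594316186 = 345943.1619 bps
C = 345.943162 kbps -> 345.94 kbps (2 dp)

345.94


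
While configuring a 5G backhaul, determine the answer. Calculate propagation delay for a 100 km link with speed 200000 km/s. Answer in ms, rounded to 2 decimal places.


Given: distance = 100 km, speed = 200000 km/s
Delay = distance / speed = 100 / 200000 seconds
Delay in ms = 100 * 1000 / 200000
Delay = 0.5000 ms
Rounded to 2 dp = 0.50 ms

0.50


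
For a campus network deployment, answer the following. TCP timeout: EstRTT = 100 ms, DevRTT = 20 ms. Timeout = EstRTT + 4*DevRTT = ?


Given: EstRTT = 100 ms, DevRTT = 20 ms
Timeout = EstRTT + 4 * DevRTT
4 * DevRTT = 4 * 20 = 80
Timeout = 100 + 80 = 180 ms

180


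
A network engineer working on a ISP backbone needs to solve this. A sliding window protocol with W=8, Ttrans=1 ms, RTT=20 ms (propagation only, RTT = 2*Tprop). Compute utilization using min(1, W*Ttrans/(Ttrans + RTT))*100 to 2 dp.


Given: W = 8, Ttrans = 1 ms, RTT = 20 ms (= 2 * Tprop, Tprop = 10 ms)
Cycle time = Ttrans + RTT = 1 + 20 = 21 ms (first packet sent until its ACK returns)
W * Ttrans = 8 * 1 = 8 ms of sending per cycle
W * Ttrans / (Ttrans + RTT) = 8 / 21 = 0.380952
U = min(1, 0.380952) = 0.380952
U% = 38.10%

38.10


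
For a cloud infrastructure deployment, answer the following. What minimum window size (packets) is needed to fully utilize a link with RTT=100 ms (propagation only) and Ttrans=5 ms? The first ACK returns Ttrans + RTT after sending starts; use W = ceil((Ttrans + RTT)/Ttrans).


Given: Ttrans = 5 ms, RTT = 100 ms (= 2 * Tprop, Tprop = 50 ms)
Time until first ACK returns = Ttrans + RTT = 5 + 100 = 105 ms
Need W * Ttrans >= Ttrans + RTT  ->  W >= (Ttrans + RTT) / Ttrans
(Ttrans + RTT) / Ttrans = 105 / 5 = 21
W_min = ceil(21) = 21

21


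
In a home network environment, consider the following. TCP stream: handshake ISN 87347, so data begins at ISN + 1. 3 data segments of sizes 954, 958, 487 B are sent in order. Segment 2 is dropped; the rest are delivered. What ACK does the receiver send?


SYN uses sequence number 87347; first data byte = ISN + 1 = 87348.
Segment 1: SEQ = 87348, len = 954 B, covers [87348, 88301]
Segment 2: SEQ = 88302, len = 958 B, covers [88302, 89259] [LOST]
Segment 3: SEQ = 89260, len = 487 B, covers [89260, 89746]
In-order data received: bytes [87348, 88301] (segments 1..1).
Segment 2 missing -> gap begins at byte 88302; later segments buffered out of order.
Cumulative ACK = next expected in-order byte = 87348 + 954 = 88302

88302


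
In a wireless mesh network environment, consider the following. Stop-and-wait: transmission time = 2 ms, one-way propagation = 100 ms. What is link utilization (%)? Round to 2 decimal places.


Given: Ttrans = 2 ms, Tprop = 100 ms
RTT = 2 * Tprop = 2 * 100 = 200 ms
U = Ttrans / (Ttrans + RTT)
U = 2 / (2 + 200)
U = 2 / 202 = 0.009901
U% = 0.99%

0.99


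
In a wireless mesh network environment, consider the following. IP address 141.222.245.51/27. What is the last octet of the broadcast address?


Given: IP = 141.222.245.51, prefix = /27
Host bits = 32 - 27 = 5
Network last octet = 51 AND mask = 32
Host part size = 2^5 - 1 = 31
Broadcast last octet = 32 OR 31 = 63

63


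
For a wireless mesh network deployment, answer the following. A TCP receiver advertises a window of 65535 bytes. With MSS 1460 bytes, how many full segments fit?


Given: RWND = 65535 bytes, MSS = 1460 bytes
Full segments = floor(RWND / MSS)
Full segments = floor(65535 / 1460)
Full segments = floor(44.887) = 44

44


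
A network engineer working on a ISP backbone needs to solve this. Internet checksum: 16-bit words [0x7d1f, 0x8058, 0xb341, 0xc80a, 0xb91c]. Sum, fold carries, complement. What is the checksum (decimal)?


Given words: [0x7d1f, 0x8058, 0xb341, 0xc80a, 0xb91c]
Step 1: Sum all words
Raw sum = 32031 + 32856 + 45889 + 51210 + 47388 = 209374
Step 2: Fold carry: (12766 + 3) = 12769
One's complement = ~12769 & 0xFFFF = 52766

52766


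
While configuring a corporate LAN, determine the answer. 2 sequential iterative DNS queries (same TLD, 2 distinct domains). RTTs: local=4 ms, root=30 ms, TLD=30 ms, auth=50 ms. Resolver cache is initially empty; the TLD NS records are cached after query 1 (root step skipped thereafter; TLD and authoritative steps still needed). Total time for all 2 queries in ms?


Lookup 1 (cold cache): local + root + TLD + auth = 4 + 30 + 30 + 50 = 114 ms
Lookups 2..2 (TLD NS cached -> skip root; new domain -> still ask TLD and auth): local + TLD + auth = 4 + 30 + 50 = 84 ms each
Remaining 1 lookups: 1 * 84 = 84 ms
Total = 114 + 84 = 198 ms

198


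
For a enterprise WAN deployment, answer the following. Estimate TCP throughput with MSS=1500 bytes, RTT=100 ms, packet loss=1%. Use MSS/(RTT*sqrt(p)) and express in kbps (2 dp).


Given: MSS = 1500 bytes, RTT = 100 ms, loss = 1%
RTT in seconds = 100 / 1000 = 0.1
Loss rate = 1% = 0.01
sqrt(loss) = sqrt(0.01) = 0.1
Throughput (bytes/s) = 1500 / (0.1 * 0.1) = 150000.0000
Throughput (kbps) = 150000.0000 * 8 / 1000 = 1200.000000 -> 1200.00 kbps (2 dp)

1200.00


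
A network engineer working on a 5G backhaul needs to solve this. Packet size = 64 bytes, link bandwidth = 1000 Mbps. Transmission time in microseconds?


Given: packet = 64 bytes, bandwidth = 1000 Mbps
Packet in bits = 64 * 8 = 512 bits
Bandwidth = 1000 * 10^6 = 1000000000 bps
Time = 512 / 1000000000 seconds
Time in us = 512 * 10^6 / 1000000000 = 0.512

0.512


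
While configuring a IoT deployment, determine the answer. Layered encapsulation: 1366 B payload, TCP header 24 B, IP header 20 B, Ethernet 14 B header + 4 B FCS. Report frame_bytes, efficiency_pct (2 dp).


TCP segment = 1366 + 24 = 1390 B
IP packet = 1390 + 20 = 1410 B
Ethernet frame = 1410 + 14 + 4 = 1428 B
Efficiency = app / frame = 1366 / 1428 = 0.956583 = 95.6583% -> 95.66% (2 dp)

1428, 95.66


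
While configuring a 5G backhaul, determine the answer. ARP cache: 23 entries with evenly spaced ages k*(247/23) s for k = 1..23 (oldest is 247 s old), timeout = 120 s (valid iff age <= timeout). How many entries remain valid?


Ages are k * 247/23 s for k = 1..23 (spacing = 10.7391 s).
Entry k is valid iff k * 247/23 <= 120 iff k <= 23 * 120 / 247 = 11.1741
n_valid = floor(11.1741) = 11
(n_stale = 23 - 11 = 12)

11


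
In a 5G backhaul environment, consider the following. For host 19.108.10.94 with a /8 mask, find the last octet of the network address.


Given: IP = 19.108.10.94, prefix = /8
Subnet mask = 255.0.0.0
Last octet of IP: 94
Last octet of mask: 0
Network last octet = 94 AND 0 = 0

0


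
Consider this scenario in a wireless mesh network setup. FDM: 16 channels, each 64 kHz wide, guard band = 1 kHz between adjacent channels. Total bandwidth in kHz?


Given: 16 channels, 64 kHz each, guard = 1 kHz
Channel bandwidth = 16 * 64 = 1024 kHz
Guard bands = 15 gaps * 1 kHz = 15 kHz
Total = 1024 + 15 = 1039 kHz

1039


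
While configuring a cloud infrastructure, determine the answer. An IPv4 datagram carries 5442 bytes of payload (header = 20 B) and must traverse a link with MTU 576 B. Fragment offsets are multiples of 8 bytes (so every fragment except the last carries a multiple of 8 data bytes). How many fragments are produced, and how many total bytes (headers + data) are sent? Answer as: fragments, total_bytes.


Max data per non-final fragment = floor((MTU - header)/8)*8 = floor((576 - 20)/8)*8 = floor(556/8)*8 = 552 B
Final fragment needs no 8-byte alignment: it can carry up to MTU - header = 556 B
Non-final fragments needed = ceil((payload - 556) / 552) = ceil(4886/552) = ceil(8.8514) = 9
Number of fragments = 9 + 1 = 10
Fragment sizes (data): 9 * 552 B + 474 B (last, 474 <= 556 OK)
Total bytes sent = payload + n_frags * header = 5442 + 10*20 = 5442 + 200 = 5642 B

10, 5642


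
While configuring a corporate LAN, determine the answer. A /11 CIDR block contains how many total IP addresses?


Given: CIDR prefix /11
Host bits = 32 - 11 = 21
Total addresses = 2^21 = 2097152

2097152


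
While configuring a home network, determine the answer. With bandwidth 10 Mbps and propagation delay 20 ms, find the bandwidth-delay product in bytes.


Given: bandwidth = 10 Mbps, delay = 20 ms
BDP in bits = 10 * 10^6 * 20 / 1000
BDP in bits = 200000
BDP in bytes = 200000 / 8 = 25000

25000


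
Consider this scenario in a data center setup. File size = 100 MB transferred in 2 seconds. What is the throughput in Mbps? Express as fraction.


Given: file = 100 MB, time = 2 s
File in Mb = 100 * 8 = 800 Mb
Throughput = 800 / 2 Mbps
Throughput = 400 Mbps

400


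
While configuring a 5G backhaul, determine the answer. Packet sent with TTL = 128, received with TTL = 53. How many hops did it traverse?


Given: initial TTL = 128, received TTL = 53
Hops = initial TTL - received TTL
Hops = 128 - 53 = 75

75


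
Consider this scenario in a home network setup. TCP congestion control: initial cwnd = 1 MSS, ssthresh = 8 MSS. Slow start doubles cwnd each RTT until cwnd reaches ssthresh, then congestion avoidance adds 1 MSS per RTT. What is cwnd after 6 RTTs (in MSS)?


RTT 0: cwnd = 1 MSS (initial)
RTT 1: cwnd = 2 MSS (slow start, doubled)
RTT 2: cwnd = 4 MSS (slow start, doubled)
RTT 3: cwnd = 8 MSS (slow start, doubled)
RTT 4: cwnd = 9 MSS (congestion avoidance, +1)
RTT 5: cwnd = 10 MSS (congestion avoidance, +1)
RTT 6: cwnd = 11 MSS (congestion avoidance, +1)

11


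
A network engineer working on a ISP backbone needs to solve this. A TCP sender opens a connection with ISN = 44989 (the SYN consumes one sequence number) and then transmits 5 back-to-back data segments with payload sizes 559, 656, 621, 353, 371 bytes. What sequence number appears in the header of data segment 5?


The SYN occupies sequence number ISN = 44989, so the first data byte is ISN + 1 = 44990.
SEQ of data segment i = (ISN + 1) + sum of payload sizes of segments 1..i-1.
Segment 1: SEQ = 44990, payload = 559 bytes
Segment 2: SEQ = 45549, payload = 656 bytes
Segment 3: SEQ = 46205, payload = 621 bytes
Segment 4: SEQ = 46826, payload = 353 bytes
Segment 5: SEQ = 47179, payload = 371 bytes
SEQ of segment 5 = 44990 + 559 + 656 + 621 + 353 = 47179

47179


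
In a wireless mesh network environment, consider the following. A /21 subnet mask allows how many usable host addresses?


Given: subnet mask /21
Host bits = 32 - 21 = 11
Total addresses = 2^11 = 2048
Usable hosts = 2048 - 2 (network + broadcast) = 2046

2046


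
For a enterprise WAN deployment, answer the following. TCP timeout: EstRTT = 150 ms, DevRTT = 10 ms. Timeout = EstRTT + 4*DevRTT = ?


Given: EstRTT = 150 ms, DevRTT = 10 ms
Timeout = EstRTT + 4 * DevRTT
4 * DevRTT = 4 * 10 = 40
Timeout = 150 + 40 = 190 ms

190


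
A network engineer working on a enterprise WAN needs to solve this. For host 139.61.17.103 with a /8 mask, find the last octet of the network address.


Given: IP = 139.61.17.103, prefix = /8
Subnet mask = 255.0.0.0
Last octet of IP: 103
Last octet of mask: 0
Network last octet = 103 AND 0 = 0

0


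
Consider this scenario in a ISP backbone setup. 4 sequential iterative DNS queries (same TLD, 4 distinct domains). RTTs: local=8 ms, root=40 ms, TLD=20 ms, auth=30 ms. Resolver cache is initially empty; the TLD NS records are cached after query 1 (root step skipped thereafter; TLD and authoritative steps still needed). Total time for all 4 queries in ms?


Lookup 1 (cold cache): local + root + TLD + auth = 8 + 40 + 20 + 30 = 98 ms
Lookups 2..4 (TLD NS cached -> skip root; new domain -> still ask TLD and auth): local + TLD + auth = 8 + 20 + 30 = 58 ms each
Remaining 3 lookups: 3 * 58 = 174 ms
Total = 98 + 174 = 272 ms

272


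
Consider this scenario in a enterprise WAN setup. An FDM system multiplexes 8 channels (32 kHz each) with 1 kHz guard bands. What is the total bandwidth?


Given: 8 channels, 32 kHz each, guard = 1 kHz
Channel bandwidth = 8 * 32 = 256 kHz
Guard bands = 7 gaps * 1 kHz = 7 kHz
Total = 256 + 7 = 263 kHz

263


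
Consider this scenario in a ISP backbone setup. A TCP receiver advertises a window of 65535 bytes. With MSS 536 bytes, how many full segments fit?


Given: RWND = 65535 bytes, MSS = 536 bytes
Full segments = floor(RWND / MSS)
Full segments = floor(65535 / 536)
Full segments = floor(122.2668) = 122

122


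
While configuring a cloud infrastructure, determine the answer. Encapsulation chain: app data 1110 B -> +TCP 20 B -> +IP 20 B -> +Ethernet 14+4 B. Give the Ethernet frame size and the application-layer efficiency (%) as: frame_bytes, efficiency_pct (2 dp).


TCP segment = 1110 + 20 = 1130 B
IP packet = 1130 + 20 = 1150 B
Ethernet frame = 1150 + 14 + 4 = 1168 B
Efficiency = app / frame = 1110 / 1168 = 0.950342 = 95.0342% -> 95.03% (2 dp)

1168, 95.03


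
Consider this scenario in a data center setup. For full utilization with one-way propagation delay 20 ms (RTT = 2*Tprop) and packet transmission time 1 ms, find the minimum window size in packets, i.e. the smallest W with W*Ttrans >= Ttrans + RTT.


Given: Ttrans = 1 ms, RTT = 40 ms (= 2 * Tprop, Tprop = 20 ms)
Time until first ACK returns = Ttrans + RTT = 1 + 40 = 41 ms
Need W * Ttrans >= Ttrans + RTT  ->  W >= (Ttrans + RTT) / Ttrans
(Ttrans + RTT) / Ttrans = 41 / 1 = 41
W_min = ceil(41) = 41

41


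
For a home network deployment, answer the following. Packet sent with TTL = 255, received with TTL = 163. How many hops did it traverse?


Given: initial TTL = 255, received TTL = 163
Hops = initial TTL - received TTL
Hops = 255 - 163 = 92

92


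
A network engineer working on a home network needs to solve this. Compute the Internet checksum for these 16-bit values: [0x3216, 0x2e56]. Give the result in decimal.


Given words: [0x3216, 0x2e56]
Step 1: Sum all words
Raw sum = 12822 + 11862 = 24684
One's complement = ~24684 & 0xFFFF = 40851

40851


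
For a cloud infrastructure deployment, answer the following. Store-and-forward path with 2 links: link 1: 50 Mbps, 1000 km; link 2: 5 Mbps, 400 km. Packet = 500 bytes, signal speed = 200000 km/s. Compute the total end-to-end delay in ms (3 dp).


Packet = 500 bytes = 4000 bits. Store-and-forward: sum (t_trans + t_prop) per link.
Link 1: t_trans = 4000/(50*10^6) s = 0.0800 ms; t_prop = 1000/200000 s = 5.0000 ms; subtotal = 5.0800 ms
Link 2: t_trans = 4000/(5*10^6) s = 0.8000 ms; t_prop = 400/200000 s = 2.0000 ms; subtotal = 2.8000 ms
End-to-end = 5.0800 + 2.8000 = 7.8800 ms -> 7.880 ms (3 dp)

7.880


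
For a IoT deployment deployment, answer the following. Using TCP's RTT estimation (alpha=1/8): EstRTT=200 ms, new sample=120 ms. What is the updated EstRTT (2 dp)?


Given: EstRTT = 200 ms, SampleRTT = 120 ms, alpha = 1/8
New EstRTT = (1 - alpha) * EstRTT + alpha * SampleRTT
(7/8) * 200 = 175
(1/8) * 120 = 15
New EstRTT = 175 + 15 = 190 ms -> 190.00 ms (2 dp)

190.00


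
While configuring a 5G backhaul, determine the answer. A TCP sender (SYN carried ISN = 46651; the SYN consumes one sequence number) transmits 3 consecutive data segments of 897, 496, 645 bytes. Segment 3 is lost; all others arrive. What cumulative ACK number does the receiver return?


SYN uses sequence number 46651; first data byte = ISN + 1 = 46652.
Segment 1: SEQ = 46652, len = 897 B, covers [46652, 47548]
Segment 2: SEQ = 47549, len = 496 B, covers [47549, 48044]
Segment 3: SEQ = 48045, len = 645 B, covers [48045, 48689] [LOST]
In-order data received: bytes [46652, 48044] (segments 1..2).
Segment 3 missing -> gap begins at byte 48045.
Cumulative ACK = next expected in-order byte = 46652 + 897 + 496 = 48045

48045


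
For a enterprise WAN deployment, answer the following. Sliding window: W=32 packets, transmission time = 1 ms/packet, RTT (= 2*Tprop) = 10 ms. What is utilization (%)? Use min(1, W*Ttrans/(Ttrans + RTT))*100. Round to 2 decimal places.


Given: W = 32, Ttrans = 1 ms, RTT = 10 ms (= 2 * Tprop, Tprop = 5 ms)
Cycle time = Ttrans + RTT = 1 + 10 = 11 ms (first packet sent until its ACK returns)
W * Ttrans = 32 * 1 = 32 ms of sending per cycle
W * Ttrans / (Ttrans + RTT) = 32 / 11 = 2.909091
U = min(1, 2.909091) = 1.000000
U% = 100.00%

100.00


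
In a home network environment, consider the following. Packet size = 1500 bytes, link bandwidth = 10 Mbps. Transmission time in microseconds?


Given: packet = 1500 bytes, bandwidth = 10 Mbps
Packet in bits = 1500 * 8 = 12000 bits
Bandwidth = 10 * 10^6 = 10000000 bps
Time = 12000 / 10000000 seconds
Time in us = 12000 * 10^6 / 10000000 = 1200

1200


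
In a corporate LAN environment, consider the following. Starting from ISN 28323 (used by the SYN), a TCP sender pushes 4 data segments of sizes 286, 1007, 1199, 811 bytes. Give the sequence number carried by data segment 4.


The SYN occupies sequence number ISN = 28323, so the first data byte is ISN + 1 = 28324.
SEQ of data segment i = (ISN + 1) + sum of payload sizes of segments 1..i-1.
Segment 1: SEQ = 28324, payload = 286 bytes
Segment 2: SEQ = 28610, payload = 1007 bytes
Segment 3: SEQ = 29617, payload = 1199 bytes
Segment 4: SEQ = 30816, payload = 811 bytes
SEQ of segment 4 = 28324 + 286 + 1007 + 1199 = 30816

30816


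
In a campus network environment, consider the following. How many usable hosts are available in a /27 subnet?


Given: subnet mask /27
Host bits = 32 - 27 = 5
Total addresses = 2^5 = 32
Usable hosts = 32 - 2 (network + broadcast) = 30

30


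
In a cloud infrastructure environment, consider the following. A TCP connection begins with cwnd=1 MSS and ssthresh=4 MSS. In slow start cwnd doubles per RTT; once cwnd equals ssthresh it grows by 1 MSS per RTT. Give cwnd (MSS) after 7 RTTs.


RTT 0: cwnd = 1 MSS (initial)
RTT 1: cwnd = 2 MSS (slow start, doubled)
RTT 2: cwnd = 4 MSS (slow start, doubled)
RTT 3: cwnd = 5 MSS (congestion avoidance, +1)
RTT 4: cwnd = 6 MSS (congestion avoidance, +1)
RTT 5: cwnd = 7 MSS (congestion avoidance, +1)
RTT 6: cwnd = 8 MSS (congestion avoidance, +1)
RTT 7: cwnd = 9 MSS (congestion avoidance, +1)

9


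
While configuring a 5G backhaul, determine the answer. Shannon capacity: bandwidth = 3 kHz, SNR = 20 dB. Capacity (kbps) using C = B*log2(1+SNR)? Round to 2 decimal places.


Given: B = 3 kHz, SNR = 20 dB
SNR linear = 10^(20/10) = 100
1 + SNR = 101
log2(101) = 6.6582114828
C = 3 * 1000 * 6.6582114828 = 19974.6344 bps
C = 19.974634 kbps -> 19.97 kbps (2 dp)

19.97


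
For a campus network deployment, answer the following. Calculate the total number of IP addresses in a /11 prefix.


Given: CIDR prefix /11
Host bits = 32 - 11 = 21
Total addresses = 2^21 = 2097152

2097152


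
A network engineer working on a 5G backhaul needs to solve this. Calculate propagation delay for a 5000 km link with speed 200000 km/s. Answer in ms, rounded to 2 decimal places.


Given: distance = 5000 km, speed = 200000 km/s
Delay = distance / speed = 5000 / 200000 seconds
Delay in ms = 5000 * 1000 / 200000
Delay = 25.0000 ms
Rounded to 2 dp = 25.00 ms

25.00


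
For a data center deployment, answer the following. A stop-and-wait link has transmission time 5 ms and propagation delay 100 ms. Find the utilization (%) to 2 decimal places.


Given: Ttrans = 5 ms, Tprop = 100 ms
RTT = 2 * Tprop = 2 * 100 = 200 ms
U = Ttrans / (Ttrans + RTT)
U = 5 / (5 + 200)
U = 5 / 205 = 0.02439
U% = 2.44%

2.44


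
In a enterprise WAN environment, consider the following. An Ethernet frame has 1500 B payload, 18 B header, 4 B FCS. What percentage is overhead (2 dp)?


Given: payload = 1500 B, header = 18 B, trailer = 4 B
Overhead bytes = header + trailer = 18 + 4 = 22
Total frame = payload + overhead = 1500 + 22 = 1522
Overhead % = 22 / 1522 * 100 = 1.4455% -> 1.45% (2 dp)

1.45


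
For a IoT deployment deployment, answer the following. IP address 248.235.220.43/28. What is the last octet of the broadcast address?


Given: IP = 248.235.220.43, prefix = /28
Host bits = 32 - 28 = 4
Network last octet = 43 AND mask = 32
Host part size = 2^4 - 1 = 15
Broadcast last octet = 32 OR 15 = 47

47


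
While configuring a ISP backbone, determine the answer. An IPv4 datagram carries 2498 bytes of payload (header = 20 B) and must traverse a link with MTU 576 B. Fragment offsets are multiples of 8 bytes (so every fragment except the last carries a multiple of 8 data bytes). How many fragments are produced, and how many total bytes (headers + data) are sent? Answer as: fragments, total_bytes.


Max data per non-final fragment = floor((MTU - header)/8)*8 = floor((576 - 20)/8)*8 = floor(556/8)*8 = 552 B
Final fragment needs no 8-byte alignment: it can carry up to MTU - header = 556 B
Non-final fragments needed = ceil((payload - 556) / 552) = ceil(1942/552) = ceil(3.5181) = 4
Number of fragments = 4 + 1 = 5
Fragment sizes (data): 4 * 552 B + 290 B (last, 290 <= 556 OK)
Total bytes sent = payload + n_frags * header = 2498 + 5*20 = 2498 + 100 = 2598 B

5, 2598


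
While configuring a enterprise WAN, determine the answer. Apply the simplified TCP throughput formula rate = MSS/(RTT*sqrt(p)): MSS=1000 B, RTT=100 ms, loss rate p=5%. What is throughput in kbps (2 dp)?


Given: MSS = 1000 bytes, RTT = 100 ms, loss = 5%
RTT in seconds = 100 / 1000 = 0.1
Loss rate = 5% = 0.05
sqrt(loss) = sqrt(0.05) = 0.223606797750
Throughput (bytes/s) = 1000 / (0.1 * 0.223606797750) = 44721.3595
Throughput (kbps) = 44721.3595 * 8 / 1000 = 357.770876 -> 357.77 kbps (2 dp)

357.77


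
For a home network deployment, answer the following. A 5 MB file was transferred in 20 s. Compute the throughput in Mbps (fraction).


Given: file = 5 MB, time = 20 s
File in Mb = 5 * 8 = 40 Mb
Throughput = 40 / 20 Mbps
Throughput = 2 Mbps

2


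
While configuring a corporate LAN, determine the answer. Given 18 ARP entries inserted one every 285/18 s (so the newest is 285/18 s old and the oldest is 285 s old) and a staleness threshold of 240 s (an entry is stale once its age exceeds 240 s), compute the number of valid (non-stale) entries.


Ages are k * 285/18 s for k = 1..18 (spacing = 15.8333 s).
Entry k is valid iff k * 285/18 <= 240 iff k <= 18 * 240 / 285 = 15.1579
n_valid = floor(15.1579) = 15
(n_stale = 18 - 15 = 3)

15


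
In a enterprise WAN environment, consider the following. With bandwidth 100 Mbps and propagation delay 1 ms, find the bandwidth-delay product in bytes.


Given: bandwidth = 100 Mbps, delay = 1 ms
BDP in bits = 100 * 10^6 * 1 / 1000
BDP in bits = 100000
BDP in bytes = 100000 / 8 = 12500

12500


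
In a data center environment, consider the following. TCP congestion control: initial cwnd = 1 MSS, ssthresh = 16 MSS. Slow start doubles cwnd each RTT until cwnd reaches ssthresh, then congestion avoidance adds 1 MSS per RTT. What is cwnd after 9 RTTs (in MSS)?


RTT 0: cwnd = 1 MSS (initial)
RTT 1: cwnd = 2 MSS (slow start, doubled)
RTT 2: cwnd = 4 MSS (slow start, doubled)
RTT 3: cwnd = 8 MSS (slow start, doubled)
RTT 4: cwnd = 16 MSS (slow start, doubled)
RTT 5: cwnd = 17 MSS (congestion avoidance, +1)
RTT 6: cwnd = 18 MSS (congestion avoidance, +1)
RTT 7: cwnd = 19 MSS (congestion avoidance, +1)
RTT 8: cwnd = 20 MSS (congestion avoidance, +1)
RTT 9: cwnd = 21 MSS (congestion avoidance, +1)

21


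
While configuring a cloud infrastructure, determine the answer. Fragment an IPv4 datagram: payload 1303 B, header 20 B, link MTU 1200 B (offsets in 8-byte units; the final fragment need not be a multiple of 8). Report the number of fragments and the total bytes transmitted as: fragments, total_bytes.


Max data per non-final fragment = floor((MTU - header)/8)*8 = floor((1200 - 20)/8)*8 = floor(1180/8)*8 = 1176 B
Final fragment needs no 8-byte alignment: it can carry up to MTU - header = 1180 B
Non-final fragments needed = ceil((payload - 1180) / 1176) = ceil(123/1176) = ceil(0.1046) = 1
Number of fragments = 1 + 1 = 2
Fragment sizes (data): 1 * 1176 B + 127 B (last, 127 <= 1180 OK)
Total bytes sent = payload + n_frags * header = 1303 + 2*20 = 1303 + 40 = 1343 B

2, 1343


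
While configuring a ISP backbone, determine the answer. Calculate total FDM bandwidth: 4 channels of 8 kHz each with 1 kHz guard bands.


Given: 4 channels, 8 kHz each, guard = 1 kHz
Channel bandwidth = 4 * 8 = 32 kHz
Guard bands = 3 gaps * 1 kHz = 3 kHz
Total = 32 + 3 = 35 kHz

35


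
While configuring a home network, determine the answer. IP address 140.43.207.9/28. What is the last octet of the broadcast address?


Given: IP = 140.43.207.9, prefix = /28
Host bits = 32 - 28 = 4
Network last octet = 9 AND mask = 0
Host part size = 2^4 - 1 = 15
Broadcast last octet = 0 OR 15 = 15

15


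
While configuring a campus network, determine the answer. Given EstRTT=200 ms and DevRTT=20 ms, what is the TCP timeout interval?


Given: EstRTT = 200 ms, DevRTT = 20 ms
Timeout = EstRTT + 4 * DevRTT
4 * DevRTT = 4 * 20 = 80
Timeout = 200 + 80 = 280 ms

280


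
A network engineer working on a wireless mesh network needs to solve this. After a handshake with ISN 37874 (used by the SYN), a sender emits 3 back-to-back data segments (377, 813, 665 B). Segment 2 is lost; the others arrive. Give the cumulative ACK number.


SYN uses sequence number 37874; first data byte = ISN + 1 = 37875.
Segment 1: SEQ = 37875, len = 377 B, covers [37875, 38251]
Segment 2: SEQ = 38252, len = 813 B, covers [38252, 39064] [LOST]
Segment 3: SEQ = 39065, len = 665 B, covers [39065, 39729]
In-order data received: bytes [37875, 38251] (segments 1..1).
Segment 2 missing -> gap begins at byte 38252; later segments buffered out of order.
Cumulative ACK = next expected in-order byte = 37875 + 377 = 38252

38252


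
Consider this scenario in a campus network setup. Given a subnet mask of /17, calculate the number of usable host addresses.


Given: subnet mask /17
Host bits = 32 - 17 = 15
Total addresses = 2^15 = 32768
Usable hosts = 32768 - 2 (network + broadcast) = 32766

32766


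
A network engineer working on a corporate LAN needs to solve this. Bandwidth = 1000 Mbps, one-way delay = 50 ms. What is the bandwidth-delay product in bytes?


Given: bandwidth = 1000 Mbps, delay = 50 ms
BDP in bits = 1000 * 10^6 * 50 / 1000
BDP in bits = 50000000
BDP in bytes = 50000000 / 8 = 6250000

6250000


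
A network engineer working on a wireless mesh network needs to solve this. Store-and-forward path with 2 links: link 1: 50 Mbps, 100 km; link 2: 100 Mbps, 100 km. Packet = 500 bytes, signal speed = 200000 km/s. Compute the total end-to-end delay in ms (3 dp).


Packet = 500 bytes = 4000 bits. Store-and-forward: sum (t_trans + t_prop) per link.
Link 1: t_trans = 4000/(50*10^6) s = 0.0800 ms; t_prop = 100/200000 s = 0.5000 ms; subtotal = 0.5800 ms
Link 2: t_trans = 4000/(100*10^6) s = 0.0400 ms; t_prop = 100/200000 s = 0.5000 ms; subtotal = 0.5400 ms
End-to-end = 0.5800 + 0.5400 = 1.1200 ms -> 1.120 ms (3 dp)

1.120


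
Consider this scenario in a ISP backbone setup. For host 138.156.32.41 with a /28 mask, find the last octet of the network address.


Given: IP = 138.156.32.41, prefix = /28
Subnet mask = 255.255.255.240
Last octet of IP: 41
Last octet of mask: 240
Network last octet = 41 AND 240 = 32

32


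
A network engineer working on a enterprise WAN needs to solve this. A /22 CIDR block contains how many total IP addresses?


Given: CIDR prefix /22
Host bits = 32 - 22 = 10
Total addresses = 2^10 = 1024

1024


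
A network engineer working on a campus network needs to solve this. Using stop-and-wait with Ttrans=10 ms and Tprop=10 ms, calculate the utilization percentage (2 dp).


Given: Ttrans = 10 ms, Tprop = 10 ms
RTT = 2 * Tprop = 2 * 10 = 20 ms
U = Ttrans / (Ttrans + RTT)
U = 10 / (10 + 20)
U = 10 / 30 = 0.333333
U% = 33.33%

33.33


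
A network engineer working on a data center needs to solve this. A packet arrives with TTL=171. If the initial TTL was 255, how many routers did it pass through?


Given: initial TTL = 255, received TTL = 171
Hops = initial TTL - received TTL
Hops = 255 - 171 = 84

84


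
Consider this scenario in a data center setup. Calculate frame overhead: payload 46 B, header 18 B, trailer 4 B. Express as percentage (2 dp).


Given: payload = 46 B, header = 18 B, trailer = 4 B
Overhead bytes = header + trailer = 18 + 4 = 22
Total frame = payload + overhead = 46 + 22 = 68
Overhead % = 22 / 68 * 100 = 32.3529% -> 32.35% (2 dp)

32.35


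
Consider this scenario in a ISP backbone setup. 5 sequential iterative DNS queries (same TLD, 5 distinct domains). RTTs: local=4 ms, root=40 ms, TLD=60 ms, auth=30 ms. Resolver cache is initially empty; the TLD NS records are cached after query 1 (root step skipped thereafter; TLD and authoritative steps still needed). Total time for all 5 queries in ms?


Lookup 1 (cold cache): local + root + TLD + auth = 4 + 40 + 60 + 30 = 134 ms
Lookups 2..5 (TLD NS cached -> skip root; new domain -> still ask TLD and auth): local + TLD + auth = 4 + 60 + 30 = 94 ms each
Remaining 4 lookups: 4 * 94 = 376 ms
Total = 134 + 376 = 510 ms

510


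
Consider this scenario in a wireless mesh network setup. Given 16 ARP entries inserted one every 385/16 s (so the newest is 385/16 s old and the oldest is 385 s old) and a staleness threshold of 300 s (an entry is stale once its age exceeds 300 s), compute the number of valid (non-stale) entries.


Ages are k * 385/16 s for k = 1..16 (spacing = 24.0625 s).
Entry k is valid iff k * 385/16 <= 300 iff k <= 16 * 300 / 385 = 12.4675
n_valid = floor(12.4675) = 12
(n_stale = 16 - 12 = 4)

12


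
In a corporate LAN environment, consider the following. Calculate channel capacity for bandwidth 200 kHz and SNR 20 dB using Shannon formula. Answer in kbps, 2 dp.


Given: B = 200 kHz, SNR = 20 dB
SNR linear = 10^(20/10) = 100
1 + SNR = 101
log2(101) = 6.6582114828
C = 200 * 1000 * 6.6582114828 = 1331642.2966 bps
C = 1331.642297 kbps -> 1331.64 kbps (2 dp)

1331.64


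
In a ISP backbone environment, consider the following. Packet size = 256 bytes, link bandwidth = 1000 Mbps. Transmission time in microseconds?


Given: packet = 256 bytes, bandwidth = 1000 Mbps
Packet in bits = 256 * 8 = 2048 bits
Bandwidth = 1000 * 10^6 = 1000000000 bps
Time = 2048 / 1000000000 seconds
Time in us = 2048 * 10^6 / 1000000000 = 2.048

2.048


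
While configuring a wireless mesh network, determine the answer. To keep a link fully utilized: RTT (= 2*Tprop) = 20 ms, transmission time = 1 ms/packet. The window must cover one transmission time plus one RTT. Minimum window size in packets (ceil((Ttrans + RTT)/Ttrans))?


Given: Ttrans = 1 ms, RTT = 20 ms (= 2 * Tprop, Tprop = 10 ms)
Time until first ACK returns = Ttrans + RTT = 1 + 20 = 21 ms
Need W * Ttrans >= Ttrans + RTT  ->  W >= (Ttrans + RTT) / Ttrans
(Ttrans + RTT) / Ttrans = 21 / 1 = 21
W_min = ceil(21) = 21

21


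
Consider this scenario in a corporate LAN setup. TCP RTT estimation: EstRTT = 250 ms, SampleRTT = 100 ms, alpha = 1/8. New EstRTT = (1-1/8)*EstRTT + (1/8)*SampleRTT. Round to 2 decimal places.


Given: EstRTT = 250 ms, SampleRTT = 100 ms, alpha = 1/8
New EstRTT = (1 - alpha) * EstRTT + alpha * SampleRTT
(7/8) * 250 = 218.75
(1/8) * 100 = 12.5
New EstRTT = 218.75 + 12.5 = 231.25 ms -> 231.25 ms (2 dp)

231.25


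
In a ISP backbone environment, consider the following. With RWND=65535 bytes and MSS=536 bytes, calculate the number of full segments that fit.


Given: RWND = 65535 bytes, MSS = 536 bytes
Full segments = floor(RWND / MSS)
Full segments = floor(65535 / 536)
Full segments = floor(122.2668) = 122

122


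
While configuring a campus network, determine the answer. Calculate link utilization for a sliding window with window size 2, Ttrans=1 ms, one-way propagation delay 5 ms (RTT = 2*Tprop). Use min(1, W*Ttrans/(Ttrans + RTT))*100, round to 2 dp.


Given: W = 2, Ttrans = 1 ms, RTT = 10 ms (= 2 * Tprop, Tprop = 5 ms)
Cycle time = Ttrans + RTT = 1 + 10 = 11 ms (first packet sent until its ACK returns)
W * Ttrans = 2 * 1 = 2 ms of sending per cycle
W * Ttrans / (Ttrans + RTT) = 2 / 11 = 0.181818
U = min(1, 0.181818) = 0.181818
U% = 18.18%

18.18


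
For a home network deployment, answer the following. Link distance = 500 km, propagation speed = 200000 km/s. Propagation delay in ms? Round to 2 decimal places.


Given: distance = 500 km, speed = 200000 km/s
Delay = distance / speed = 500 / 200000 seconds
Delay in ms = 500 * 1000 / 200000
Delay = 2.5000 ms
Rounded to 2 dp = 2.50 ms

2.50


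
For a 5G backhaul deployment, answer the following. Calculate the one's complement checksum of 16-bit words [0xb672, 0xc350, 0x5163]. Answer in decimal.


Given words: [0xb672, 0xc350, 0x5163]
Step 1: Sum all words
Raw sum = 46706 + 50000 + 20835 = 117541
Step 2: Fold carry: (52005 + 1) = 52006
One's complement = ~52006 & 0xFFFF = 13529

13529


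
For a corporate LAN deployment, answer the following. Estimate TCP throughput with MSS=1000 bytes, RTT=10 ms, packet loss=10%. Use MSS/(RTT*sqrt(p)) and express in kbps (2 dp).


Given: MSS = 1000 bytes, RTT = 10 ms, loss = 10%
RTT in seconds = 10 / 1000 = 0.01
Loss rate = 10% = 0.1
sqrt(loss) = sqrt(0.1) = 0.316227766017
Throughput (bytes/s) = 1000 / (0.01 * 0.316227766017) = 316227.7660
Throughput (kbps) = 316227.7660 * 8 / 1000 = 2529.822128 -> 2529.82 kbps (2 dp)

2529.82


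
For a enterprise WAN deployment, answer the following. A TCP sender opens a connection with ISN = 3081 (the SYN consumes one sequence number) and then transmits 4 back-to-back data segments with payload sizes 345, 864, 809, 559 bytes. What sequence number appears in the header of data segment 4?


The SYN occupies sequence number ISN = 3081, so the first data byte is ISN + 1 = 3082.
SEQ of data segment i = (ISN + 1) + sum of payload sizes of segments 1..i-1.
Segment 1: SEQ = 3082, payload = 345 bytes
Segment 2: SEQ = 3427, payload = 864 bytes
Segment 3: SEQ = 4291, payload = 809 bytes
Segment 4: SEQ = 5100, payload = 559 bytes
SEQ of segment 4 = 3082 + 345 + 864 + 809 = 5100

5100


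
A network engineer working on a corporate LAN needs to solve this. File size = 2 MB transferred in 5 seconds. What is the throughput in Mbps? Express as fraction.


Given: file = 2 MB, time = 5 s
File in Mb = 2 * 8 = 16 Mb
Throughput = 16 / 5 Mbps
Throughput = 16/5 Mbps

16/5


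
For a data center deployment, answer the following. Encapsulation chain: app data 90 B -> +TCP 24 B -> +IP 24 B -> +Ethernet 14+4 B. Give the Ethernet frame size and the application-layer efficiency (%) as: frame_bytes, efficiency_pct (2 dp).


TCP segment = 90 + 24 = 114 B
IP packet = 114 + 24 = 138 B
Ethernet frame = 138 + 14 + 4 = 156 B
Efficiency = app / frame = 90 / 156 = 0.576923 = 57.6923% -> 57.69% (2 dp)

156, 57.69


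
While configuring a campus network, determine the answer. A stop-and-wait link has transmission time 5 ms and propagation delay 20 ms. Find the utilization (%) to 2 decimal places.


Given: Ttrans = 5 ms, Tprop = 20 ms
RTT = 2 * Tprop = 2 * 20 = 40 ms
U = Ttrans / (Ttrans + RTT)
U = 5 / (5 + 40)
U = 5 / 45 = 0.111111
U% = 11.11%

11.11


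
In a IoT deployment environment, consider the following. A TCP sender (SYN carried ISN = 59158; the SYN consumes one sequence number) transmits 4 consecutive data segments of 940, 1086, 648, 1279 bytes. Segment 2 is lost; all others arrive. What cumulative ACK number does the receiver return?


SYN uses sequence number 59158; first data byte = ISN + 1 = 59159.
Segment 1: SEQ = 59159, len = 940 B, covers [59159, 60098]
Segment 2: SEQ = 60099, len = 1086 B, covers [60099, 61184] [LOST]
Segment 3: SEQ = 61185, len = 648 B, covers [61185, 61832]
Segment 4: SEQ = 61833, len = 1279 B, covers [61833, 63111]
In-order data received: bytes [59159, 60098] (segments 1..1).
Segment 2 missing -> gap begins at byte 60099; later segments buffered out of order.
Cumulative ACK = next expected in-order byte = 59159 + 940 = 60099

60099


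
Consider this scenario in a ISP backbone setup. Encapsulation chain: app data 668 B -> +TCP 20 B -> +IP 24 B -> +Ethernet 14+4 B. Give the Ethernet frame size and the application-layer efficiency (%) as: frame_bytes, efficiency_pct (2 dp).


TCP segment = 668 + 20 = 688 B
IP packet = 688 + 24 = 712 B
Ethernet frame = 712 + 14 + 4 = 730 B
Efficiency = app / frame = 668 / 730 = 0.915068 = 91.5068% -> 91.51% (2 dp)

730, 91.51


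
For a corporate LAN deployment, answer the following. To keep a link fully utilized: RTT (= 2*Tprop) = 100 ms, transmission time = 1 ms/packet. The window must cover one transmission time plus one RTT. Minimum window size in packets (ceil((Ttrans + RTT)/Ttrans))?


Given: Ttrans = 1 ms, RTT = 100 ms (= 2 * Tprop, Tprop = 50 ms)
Time until first ACK returns = Ttrans + RTT = 1 + 100 = 101 ms
Need W * Ttrans >= Ttrans + RTT  ->  W >= (Ttrans + RTT) / Ttrans
(Ttrans + RTT) / Ttrans = 101 / 1 = 101
W_min = ceil(101) = 101

101


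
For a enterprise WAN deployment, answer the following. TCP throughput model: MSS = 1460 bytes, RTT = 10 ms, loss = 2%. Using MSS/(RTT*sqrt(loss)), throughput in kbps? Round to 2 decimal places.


Given: MSS = 1460 bytes, RTT = 10 ms, loss = 2%
RTT in seconds = 10 / 1000 = 0.01
Loss rate = 2% = 0.02
sqrt(loss) = sqrt(0.02) = 0.141421356237
Throughput (bytes/s) = 1460 / (0.01 * 0.141421356237) = 1032375.9005
Throughput (kbps) = 1032375.9005 * 8 / 1000 = 8259.007204 -> 8259.01 kbps (2 dp)

8259.01
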